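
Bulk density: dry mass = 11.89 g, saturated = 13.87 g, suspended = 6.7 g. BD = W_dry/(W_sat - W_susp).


BD = 11.89 / (13.87 - 6.7) = 11.89 / 7.17 = 1.658 g/cm^3

1.658


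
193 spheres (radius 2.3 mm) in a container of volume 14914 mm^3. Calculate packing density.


V_sphere = 4/3*pi*2.3^3 = 50.965 mm^3
Total V = 193*50.965 = 9836.245 mm^3
PD = 9836.245 / 14914 = 0.66

0.66


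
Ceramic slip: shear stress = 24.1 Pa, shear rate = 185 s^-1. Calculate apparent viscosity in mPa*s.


eta = tau/gamma * 1000 = 24.1/185 * 1000 = 130.3 mPa*s

130.3


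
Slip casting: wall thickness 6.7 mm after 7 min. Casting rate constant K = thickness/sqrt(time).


K = 6.7 / sqrt(7) = 6.7 / 2.6458 = 2.532 mm/min^0.5

2.532


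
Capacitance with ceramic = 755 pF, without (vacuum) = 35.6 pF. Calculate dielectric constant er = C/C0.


er = 755 / 35.6 = 21.21

21.21


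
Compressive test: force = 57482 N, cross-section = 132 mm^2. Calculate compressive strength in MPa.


CS = 57482 / 132 = 435.5 MPa

435.5


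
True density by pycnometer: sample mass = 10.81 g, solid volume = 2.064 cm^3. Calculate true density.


TD = 10.81 / 2.064 = 5.237 g/cm^3

5.237


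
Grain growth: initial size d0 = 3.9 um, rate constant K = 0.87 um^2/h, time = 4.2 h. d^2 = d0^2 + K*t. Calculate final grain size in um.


d^2 = 3.9^2 + 0.87*4.2 = 18.864
d = sqrt(18.864) = 4.34 um

4.34


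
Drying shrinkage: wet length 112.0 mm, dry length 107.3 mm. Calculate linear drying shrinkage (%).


DS = (112.0 - 107.3) / 112.0 * 100 = 4.2%

4.2


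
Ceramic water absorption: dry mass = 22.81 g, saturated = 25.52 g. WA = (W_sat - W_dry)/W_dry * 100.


WA = (25.52 - 22.81) / 22.81 * 100 = 11.88%

11.88


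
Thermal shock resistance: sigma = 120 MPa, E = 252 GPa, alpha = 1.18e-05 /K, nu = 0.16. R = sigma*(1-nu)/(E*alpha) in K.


R = 120*(1-0.16)/(252*1000*1.18e-05) = 34 K

34


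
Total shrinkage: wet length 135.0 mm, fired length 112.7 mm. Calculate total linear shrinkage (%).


TS = (135.0 - 112.7) / 135.0 * 100 = 16.52%

16.52


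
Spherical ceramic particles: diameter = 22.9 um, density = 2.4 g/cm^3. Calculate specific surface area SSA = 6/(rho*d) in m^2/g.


SSA = 6 / (2.4 * 22.9) = 0.109 m^2/g

0.109


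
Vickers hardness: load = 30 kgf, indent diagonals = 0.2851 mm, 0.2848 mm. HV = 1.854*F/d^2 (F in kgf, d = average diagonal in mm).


d_avg = (0.2851+0.2848)/2 = 0.28495 mm
HV = 1.854*30/0.28495^2 = 685

685


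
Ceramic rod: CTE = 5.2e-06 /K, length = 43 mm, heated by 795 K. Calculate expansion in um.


dL = 5.2e-06 * 43 * 795 * 1000 = 177.762 um

177.762


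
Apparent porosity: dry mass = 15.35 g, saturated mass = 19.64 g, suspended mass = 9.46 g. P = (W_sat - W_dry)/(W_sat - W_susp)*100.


P = (19.64 - 15.35) / (19.64 - 9.46) * 100 = 4.29 / 10.18 * 100 = 42.1%

42.1


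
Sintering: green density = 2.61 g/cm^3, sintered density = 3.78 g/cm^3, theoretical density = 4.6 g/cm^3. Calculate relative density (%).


Relative = 3.78 / 4.6 * 100 = 82.2%

82.2


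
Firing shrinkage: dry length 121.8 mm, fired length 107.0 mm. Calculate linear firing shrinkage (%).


FS = (121.8 - 107.0) / 121.8 * 100 = 12.15%

12.15


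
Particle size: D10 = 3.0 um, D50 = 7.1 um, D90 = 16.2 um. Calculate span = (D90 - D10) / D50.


Span = (16.2 - 3.0) / 7.1 = 13.2 / 7.1 = 1.859

1.859


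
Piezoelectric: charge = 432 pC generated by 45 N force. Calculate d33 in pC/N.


d33 = 432 / 45 = 9.6 pC/N

9.6


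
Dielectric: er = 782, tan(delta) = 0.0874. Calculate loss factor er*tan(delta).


Loss = 782 * 0.0874 = 68.347

68.347


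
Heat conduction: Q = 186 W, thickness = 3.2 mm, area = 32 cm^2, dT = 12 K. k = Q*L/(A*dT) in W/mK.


k = 186*3.2/1000/(32/10000*12) = 15.5 W/mK

15.5


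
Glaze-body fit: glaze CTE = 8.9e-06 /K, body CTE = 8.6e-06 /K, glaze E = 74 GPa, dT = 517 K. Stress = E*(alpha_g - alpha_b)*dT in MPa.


Stress = 74*1000*(8.9e-06 - 8.6e-06)*517 = 11.5 MPa

11.5


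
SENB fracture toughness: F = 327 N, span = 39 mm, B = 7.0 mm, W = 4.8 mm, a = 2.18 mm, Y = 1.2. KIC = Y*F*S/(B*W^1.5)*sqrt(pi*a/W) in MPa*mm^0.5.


KIC = 1.2*327*39/(7.0*4.8^1.5)*sqrt(pi*2.18/4.8) = 248.32

248.32


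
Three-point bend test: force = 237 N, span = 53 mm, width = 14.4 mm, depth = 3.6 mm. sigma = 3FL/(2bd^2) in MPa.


sigma = 3*237*53/(2*14.4*3.6^2) = 101.0 MPa

101.0


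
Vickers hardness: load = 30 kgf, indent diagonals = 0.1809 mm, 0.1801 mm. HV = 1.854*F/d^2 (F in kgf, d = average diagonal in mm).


d_avg = (0.1809+0.1801)/2 = 0.1805 mm
HV = 1.854*30/0.1805^2 = 1707

1707


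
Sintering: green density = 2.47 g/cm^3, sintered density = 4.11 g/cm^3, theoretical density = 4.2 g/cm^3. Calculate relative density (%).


Relative = 4.11 / 4.2 * 100 = 97.9%

97.9


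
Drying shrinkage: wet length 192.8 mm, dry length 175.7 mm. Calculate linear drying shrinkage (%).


DS = (192.8 - 175.7) / 192.8 * 100 = 8.87%

8.87


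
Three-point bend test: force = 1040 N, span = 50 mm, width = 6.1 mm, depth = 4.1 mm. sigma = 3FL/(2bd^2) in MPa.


sigma = 3*1040*50/(2*6.1*4.1^2) = 760.7 MPa

760.7


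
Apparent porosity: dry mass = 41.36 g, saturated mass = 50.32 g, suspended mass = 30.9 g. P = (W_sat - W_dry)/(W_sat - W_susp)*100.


P = (50.32 - 41.36) / (50.32 - 30.9) * 100 = 8.96 / 19.42 * 100 = 46.1%

46.1


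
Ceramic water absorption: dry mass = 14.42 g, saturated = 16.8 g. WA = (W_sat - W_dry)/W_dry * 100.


WA = (16.8 - 14.42) / 14.42 * 100 = 16.5%

16.5


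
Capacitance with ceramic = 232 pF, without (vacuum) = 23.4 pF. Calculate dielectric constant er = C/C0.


er = 232 / 23.4 = 9.91

9.91


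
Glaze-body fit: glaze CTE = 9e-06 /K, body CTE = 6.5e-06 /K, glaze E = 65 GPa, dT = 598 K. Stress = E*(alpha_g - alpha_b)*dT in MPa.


Stress = 65*1000*(9e-06 - 6.5e-06)*598 = 97.2 MPa

97.2


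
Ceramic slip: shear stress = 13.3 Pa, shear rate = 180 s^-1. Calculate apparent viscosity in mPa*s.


eta = tau/gamma * 1000 = 13.3/180 * 1000 = 73.9 mPa*s

73.9


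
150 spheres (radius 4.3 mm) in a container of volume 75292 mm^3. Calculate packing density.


V_sphere = 4/3*pi*4.3^3 = 333.0381 mm^3
Total V = 150*333.0381 = 49955.715 mm^3
PD = 49955.715 / 75292 = 0.663

0.663


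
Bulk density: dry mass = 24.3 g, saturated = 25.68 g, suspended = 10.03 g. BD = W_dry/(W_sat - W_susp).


BD = 24.3 / (25.68 - 10.03) = 24.3 / 15.65 = 1.553 g/cm^3

1.553


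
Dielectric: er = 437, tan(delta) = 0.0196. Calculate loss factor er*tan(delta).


Loss = 437 * 0.0196 = 8.565

8.565


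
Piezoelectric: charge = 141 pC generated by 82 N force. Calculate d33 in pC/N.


d33 = 141 / 82 = 1.7 pC/N

1.7


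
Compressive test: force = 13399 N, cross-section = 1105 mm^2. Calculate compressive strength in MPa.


CS = 13399 / 1105 = 12.1 MPa

12.1


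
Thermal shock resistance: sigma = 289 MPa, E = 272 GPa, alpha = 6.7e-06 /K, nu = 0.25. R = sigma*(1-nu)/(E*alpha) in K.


R = 289*(1-0.25)/(272*1000*6.7e-06) = 119 K

119


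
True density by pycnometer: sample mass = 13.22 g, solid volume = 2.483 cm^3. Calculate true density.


TD = 13.22 / 2.483 = 5.324 g/cm^3

5.324


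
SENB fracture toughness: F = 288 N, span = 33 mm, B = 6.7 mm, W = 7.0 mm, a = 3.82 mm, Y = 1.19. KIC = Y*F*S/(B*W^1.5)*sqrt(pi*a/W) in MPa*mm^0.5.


KIC = 1.19*288*33/(6.7*7.0^1.5)*sqrt(pi*3.82/7.0) = 119.34

119.34


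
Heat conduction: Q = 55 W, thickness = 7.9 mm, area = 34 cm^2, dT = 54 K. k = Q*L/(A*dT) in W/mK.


k = 55*7.9/1000/(34/10000*54) = 2.37 W/mK

2.37


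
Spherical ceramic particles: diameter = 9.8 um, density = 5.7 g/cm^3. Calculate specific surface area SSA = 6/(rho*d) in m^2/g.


SSA = 6 / (5.7 * 9.8) = 0.107 m^2/g

0.107


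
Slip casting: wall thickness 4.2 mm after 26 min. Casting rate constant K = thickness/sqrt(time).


K = 4.2 / sqrt(26) = 4.2 / 5.099 = 0.824 mm/min^0.5

0.824


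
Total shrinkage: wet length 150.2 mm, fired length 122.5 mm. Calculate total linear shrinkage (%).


TS = (150.2 - 122.5) / 150.2 * 100 = 18.44%

18.44


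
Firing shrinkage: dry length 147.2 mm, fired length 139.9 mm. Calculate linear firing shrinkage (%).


FS = (147.2 - 139.9) / 147.2 * 100 = 4.96%

4.96


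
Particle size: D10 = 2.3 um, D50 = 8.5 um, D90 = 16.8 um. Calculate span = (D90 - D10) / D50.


Span = (16.8 - 2.3) / 8.5 = 14.5 / 8.5 = 1.706

1.706


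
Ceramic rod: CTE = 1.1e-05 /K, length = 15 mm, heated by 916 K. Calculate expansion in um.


dL = 1.1e-05 * 15 * 916 * 1000 = 151.14 um

151.14


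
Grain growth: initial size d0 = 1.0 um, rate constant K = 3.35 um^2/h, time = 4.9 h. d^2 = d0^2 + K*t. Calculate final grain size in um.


d^2 = 1.0^2 + 3.35*4.9 = 17.415
d = sqrt(17.415) = 4.17 um

4.17


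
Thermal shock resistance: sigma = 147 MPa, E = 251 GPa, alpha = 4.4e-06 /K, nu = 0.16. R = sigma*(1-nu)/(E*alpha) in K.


R = 147*(1-0.16)/(251*1000*4.4e-06) = 112 K

112


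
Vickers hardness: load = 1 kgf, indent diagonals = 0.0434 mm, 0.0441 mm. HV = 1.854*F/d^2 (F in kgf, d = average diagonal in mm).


d_avg = (0.0434+0.0441)/2 = 0.04375 mm
HV = 1.854*1/0.04375^2 = 969

969


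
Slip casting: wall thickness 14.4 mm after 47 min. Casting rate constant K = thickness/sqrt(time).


K = 14.4 / sqrt(47) = 14.4 / 6.8557 = 2.1 mm/min^0.5

2.1


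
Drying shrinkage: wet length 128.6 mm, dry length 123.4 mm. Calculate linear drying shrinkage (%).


DS = (128.6 - 123.4) / 128.6 * 100 = 4.04%

4.04


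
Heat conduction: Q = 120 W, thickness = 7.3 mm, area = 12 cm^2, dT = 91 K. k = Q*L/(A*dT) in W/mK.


k = 120*7.3/1000/(12/10000*91) = 8.02 W/mK

8.02


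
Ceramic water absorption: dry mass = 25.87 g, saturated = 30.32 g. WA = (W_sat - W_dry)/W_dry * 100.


WA = (30.32 - 25.87) / 25.87 * 100 = 17.2%

17.2


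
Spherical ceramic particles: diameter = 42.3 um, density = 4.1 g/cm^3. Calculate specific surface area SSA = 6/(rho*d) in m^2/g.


SSA = 6 / (4.1 * 42.3) = 0.035 m^2/g

0.035


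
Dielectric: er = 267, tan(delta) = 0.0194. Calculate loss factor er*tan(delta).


Loss = 267 * 0.0194 = 5.18

5.18


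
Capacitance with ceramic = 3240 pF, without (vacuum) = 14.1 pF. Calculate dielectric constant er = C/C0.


er = 3240 / 14.1 = 229.79

229.79


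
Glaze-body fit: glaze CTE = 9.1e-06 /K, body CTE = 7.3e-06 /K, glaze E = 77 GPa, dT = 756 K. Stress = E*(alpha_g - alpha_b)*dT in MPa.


Stress = 77*1000*(9.1e-06 - 7.3e-06)*756 = 104.8 MPa

104.8


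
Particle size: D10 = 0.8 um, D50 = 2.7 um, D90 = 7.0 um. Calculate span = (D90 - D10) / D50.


Span = (7.0 - 0.8) / 2.7 = 6.2 / 2.7 = 2.296

2.296


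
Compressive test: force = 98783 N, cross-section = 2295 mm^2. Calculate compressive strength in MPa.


CS = 98783 / 2295 = 43.0 MPa

43.0


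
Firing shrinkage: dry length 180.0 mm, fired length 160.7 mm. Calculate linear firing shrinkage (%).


FS = (180.0 - 160.7) / 180.0 * 100 = 10.72%

10.72


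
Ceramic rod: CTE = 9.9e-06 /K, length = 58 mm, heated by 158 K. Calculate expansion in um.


dL = 9.9e-06 * 58 * 158 * 1000 = 90.724 um

90.724


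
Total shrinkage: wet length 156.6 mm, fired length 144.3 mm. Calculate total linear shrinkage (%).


TS = (156.6 - 144.3) / 156.6 * 100 = 7.85%

7.85


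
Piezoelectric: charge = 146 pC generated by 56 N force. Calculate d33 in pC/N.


d33 = 146 / 56 = 2.6 pC/N

2.6


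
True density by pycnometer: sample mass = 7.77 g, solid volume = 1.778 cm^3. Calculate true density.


TD = 7.77 / 1.778 = 4.37 g/cm^3

4.37


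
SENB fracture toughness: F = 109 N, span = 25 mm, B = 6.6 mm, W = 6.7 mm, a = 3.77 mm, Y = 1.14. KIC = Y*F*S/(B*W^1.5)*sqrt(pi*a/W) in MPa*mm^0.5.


KIC = 1.14*109*25/(6.6*6.7^1.5)*sqrt(pi*3.77/6.7) = 36.08

36.08


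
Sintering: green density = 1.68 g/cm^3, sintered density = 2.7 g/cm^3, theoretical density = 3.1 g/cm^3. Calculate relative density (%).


Relative = 2.7 / 3.1 * 100 = 87.1%

87.1


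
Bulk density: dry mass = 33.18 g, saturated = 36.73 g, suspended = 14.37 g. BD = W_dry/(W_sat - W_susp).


BD = 33.18 / (36.73 - 14.37) = 33.18 / 22.36 = 1.484 g/cm^3

1.484


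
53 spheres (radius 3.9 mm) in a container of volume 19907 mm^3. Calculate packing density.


V_sphere = 4/3*pi*3.9^3 = 248.4748 mm^3
Total V = 53*248.4748 = 13169.1644 mm^3
PD = 13169.1644 / 19907 = 0.662

0.662


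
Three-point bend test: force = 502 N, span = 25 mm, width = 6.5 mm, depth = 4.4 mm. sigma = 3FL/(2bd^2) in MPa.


sigma = 3*502*25/(2*6.5*4.4^2) = 149.6 MPa

149.6


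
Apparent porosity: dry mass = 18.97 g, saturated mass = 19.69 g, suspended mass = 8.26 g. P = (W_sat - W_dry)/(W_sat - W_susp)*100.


P = (19.69 - 18.97) / (19.69 - 8.26) * 100 = 0.72 / 11.43 * 100 = 6.3%

6.3


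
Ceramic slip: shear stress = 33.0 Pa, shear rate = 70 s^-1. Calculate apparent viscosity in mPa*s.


eta = tau/gamma * 1000 = 33.0/70 * 1000 = 471.4 mPa*s

471.4


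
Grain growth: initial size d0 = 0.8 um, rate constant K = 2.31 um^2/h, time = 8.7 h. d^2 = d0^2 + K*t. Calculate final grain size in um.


d^2 = 0.8^2 + 2.31*8.7 = 20.737
d = sqrt(20.737) = 4.55 um

4.55


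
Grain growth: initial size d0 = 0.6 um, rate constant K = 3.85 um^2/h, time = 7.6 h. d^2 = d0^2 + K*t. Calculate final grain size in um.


d^2 = 0.6^2 + 3.85*7.6 = 29.62
d = sqrt(29.62) = 5.44 um

5.44


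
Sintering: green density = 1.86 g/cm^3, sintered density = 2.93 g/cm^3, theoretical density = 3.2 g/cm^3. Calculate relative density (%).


Relative = 2.93 / 3.2 * 100 = 91.6%

91.6


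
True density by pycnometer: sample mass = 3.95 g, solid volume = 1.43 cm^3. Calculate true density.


TD = 3.95 / 1.43 = 2.762 g/cm^3

2.762


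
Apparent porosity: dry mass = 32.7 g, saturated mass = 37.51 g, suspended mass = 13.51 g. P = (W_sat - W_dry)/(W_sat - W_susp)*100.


P = (37.51 - 32.7) / (37.51 - 13.51) * 100 = 4.81 / 24.0 * 100 = 20.0%

20.0


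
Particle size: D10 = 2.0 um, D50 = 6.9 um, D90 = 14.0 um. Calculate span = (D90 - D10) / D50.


Span = (14.0 - 2.0) / 6.9 = 12.0 / 6.9 = 1.739

1.739


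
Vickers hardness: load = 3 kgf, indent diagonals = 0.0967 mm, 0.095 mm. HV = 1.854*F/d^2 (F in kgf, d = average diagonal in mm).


d_avg = (0.0967+0.095)/2 = 0.09585 mm
HV = 1.854*3/0.09585^2 = 605

605


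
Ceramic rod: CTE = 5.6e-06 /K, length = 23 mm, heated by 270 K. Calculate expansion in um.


dL = 5.6e-06 * 23 * 270 * 1000 = 34.776 um

34.776


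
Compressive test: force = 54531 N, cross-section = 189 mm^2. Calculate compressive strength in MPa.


CS = 54531 / 189 = 288.5 MPa

288.5


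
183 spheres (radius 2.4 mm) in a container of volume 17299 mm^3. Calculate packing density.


V_sphere = 4/3*pi*2.4^3 = 57.9058 mm^3
Total V = 183*57.9058 = 10596.7614 mm^3
PD = 10596.7614 / 17299 = 0.613

0.613


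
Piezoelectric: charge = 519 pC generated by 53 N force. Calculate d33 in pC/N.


d33 = 519 / 53 = 9.8 pC/N

9.8


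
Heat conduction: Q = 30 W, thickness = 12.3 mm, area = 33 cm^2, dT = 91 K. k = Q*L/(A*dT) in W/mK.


k = 30*12.3/1000/(33/10000*91) = 1.23 W/mK

1.23


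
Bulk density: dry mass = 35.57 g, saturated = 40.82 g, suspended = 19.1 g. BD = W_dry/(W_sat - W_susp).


BD = 35.57 / (40.82 - 19.1) = 35.57 / 21.72 = 1.638 g/cm^3

1.638


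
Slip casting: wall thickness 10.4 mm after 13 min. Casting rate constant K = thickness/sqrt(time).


K = 10.4 / sqrt(13) = 10.4 / 3.6056 = 2.884 mm/min^0.5

2.884


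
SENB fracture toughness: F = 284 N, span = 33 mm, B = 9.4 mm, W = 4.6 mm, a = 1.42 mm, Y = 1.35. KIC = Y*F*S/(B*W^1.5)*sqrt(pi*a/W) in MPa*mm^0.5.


KIC = 1.35*284*33/(9.4*4.6^1.5)*sqrt(pi*1.42/4.6) = 134.35

134.35


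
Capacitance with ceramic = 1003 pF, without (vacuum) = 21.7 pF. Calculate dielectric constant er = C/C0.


er = 1003 / 21.7 = 46.22

46.22


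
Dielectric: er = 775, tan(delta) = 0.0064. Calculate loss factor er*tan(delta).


Loss = 775 * 0.0064 = 4.96

4.96


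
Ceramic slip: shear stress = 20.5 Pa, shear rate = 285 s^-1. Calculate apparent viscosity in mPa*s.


eta = tau/gamma * 1000 = 20.5/285 * 1000 = 71.9 mPa*s

71.9


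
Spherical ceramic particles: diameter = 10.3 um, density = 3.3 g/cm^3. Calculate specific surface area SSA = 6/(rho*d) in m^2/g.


SSA = 6 / (3.3 * 10.3) = 0.177 m^2/g

0.177


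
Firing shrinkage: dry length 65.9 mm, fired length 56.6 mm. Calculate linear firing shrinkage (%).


FS = (65.9 - 56.6) / 65.9 * 100 = 14.11%

14.11


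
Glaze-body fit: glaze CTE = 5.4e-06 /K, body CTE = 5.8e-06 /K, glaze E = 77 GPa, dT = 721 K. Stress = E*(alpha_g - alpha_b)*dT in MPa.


Stress = 77*1000*(5.4e-06 - 5.8e-06)*721 = -22.2 MPa

-22.2


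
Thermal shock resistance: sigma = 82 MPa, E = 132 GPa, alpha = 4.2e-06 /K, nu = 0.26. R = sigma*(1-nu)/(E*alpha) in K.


R = 82*(1-0.26)/(132*1000*4.2e-06) = 109 K

109


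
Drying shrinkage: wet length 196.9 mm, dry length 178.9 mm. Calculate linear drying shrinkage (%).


DS = (196.9 - 178.9) / 196.9 * 100 = 9.14%

9.14


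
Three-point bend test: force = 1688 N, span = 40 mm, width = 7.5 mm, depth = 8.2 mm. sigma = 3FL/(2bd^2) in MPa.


sigma = 3*1688*40/(2*7.5*8.2^2) = 200.8 MPa

200.8


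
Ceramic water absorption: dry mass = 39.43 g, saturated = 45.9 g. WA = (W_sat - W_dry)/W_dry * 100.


WA = (45.9 - 39.43) / 39.43 * 100 = 16.41%

16.41


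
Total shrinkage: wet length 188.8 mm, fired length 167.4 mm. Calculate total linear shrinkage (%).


TS = (188.8 - 167.4) / 188.8 * 100 = 11.33%

11.33


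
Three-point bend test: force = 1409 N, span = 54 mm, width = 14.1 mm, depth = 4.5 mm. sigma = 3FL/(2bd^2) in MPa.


sigma = 3*1409*54/(2*14.1*4.5^2) = 399.7 MPa

399.7


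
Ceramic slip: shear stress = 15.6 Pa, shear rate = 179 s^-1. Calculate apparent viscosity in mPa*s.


eta = tau/gamma * 1000 = 15.6/179 * 1000 = 87.2 mPa*s

87.2


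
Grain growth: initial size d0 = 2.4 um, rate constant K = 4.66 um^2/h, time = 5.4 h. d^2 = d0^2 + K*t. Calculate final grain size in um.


d^2 = 2.4^2 + 4.66*5.4 = 30.924
d = sqrt(30.924) = 5.56 um

5.56


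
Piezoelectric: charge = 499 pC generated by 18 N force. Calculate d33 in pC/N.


d33 = 499 / 18 = 27.7 pC/N

27.7


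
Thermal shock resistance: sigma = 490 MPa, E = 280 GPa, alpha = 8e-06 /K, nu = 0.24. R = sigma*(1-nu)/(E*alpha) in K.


R = 490*(1-0.24)/(280*1000*8e-06) = 166 K

166


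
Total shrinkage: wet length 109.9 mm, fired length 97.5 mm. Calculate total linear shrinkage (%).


TS = (109.9 - 97.5) / 109.9 * 100 = 11.28%

11.28


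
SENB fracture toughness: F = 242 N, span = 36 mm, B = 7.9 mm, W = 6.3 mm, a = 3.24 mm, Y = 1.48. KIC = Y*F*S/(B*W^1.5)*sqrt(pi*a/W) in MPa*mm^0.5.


KIC = 1.48*242*36/(7.9*6.3^1.5)*sqrt(pi*3.24/6.3) = 131.2

131.2


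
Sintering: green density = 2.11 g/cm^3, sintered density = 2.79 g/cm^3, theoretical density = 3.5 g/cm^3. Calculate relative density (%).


Relative = 2.79 / 3.5 * 100 = 79.7%

79.7


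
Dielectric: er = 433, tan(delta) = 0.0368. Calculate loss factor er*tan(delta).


Loss = 433 * 0.0368 = 15.934

15.934


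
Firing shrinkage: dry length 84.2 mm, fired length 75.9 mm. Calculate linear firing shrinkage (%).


FS = (84.2 - 75.9) / 84.2 * 100 = 9.86%

9.86


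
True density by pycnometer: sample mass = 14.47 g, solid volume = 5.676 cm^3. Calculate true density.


TD = 14.47 / 5.676 = 2.549 g/cm^3

2.549


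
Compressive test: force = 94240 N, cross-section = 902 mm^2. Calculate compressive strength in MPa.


CS = 94240 / 902 = 104.5 MPa

104.5


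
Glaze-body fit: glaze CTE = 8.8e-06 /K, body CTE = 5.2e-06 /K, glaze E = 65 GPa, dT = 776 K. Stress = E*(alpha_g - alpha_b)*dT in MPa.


Stress = 65*1000*(8.8e-06 - 5.2e-06)*776 = 181.6 MPa

181.6


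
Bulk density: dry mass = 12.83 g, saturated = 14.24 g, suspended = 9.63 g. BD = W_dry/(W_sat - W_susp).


BD = 12.83 / (14.24 - 9.63) = 12.83 / 4.61 = 2.783 g/cm^3

2.783


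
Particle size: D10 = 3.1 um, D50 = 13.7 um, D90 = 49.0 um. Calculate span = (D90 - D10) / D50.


Span = (49.0 - 3.1) / 13.7 = 45.9 / 13.7 = 3.35

3.35


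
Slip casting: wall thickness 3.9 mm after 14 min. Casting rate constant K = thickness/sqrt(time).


K = 3.9 / sqrt(14) = 3.9 / 3.7417 = 1.042 mm/min^0.5

1.042


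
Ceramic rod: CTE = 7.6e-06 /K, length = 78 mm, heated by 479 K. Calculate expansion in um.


dL = 7.6e-06 * 78 * 479 * 1000 = 283.951 um

283.951


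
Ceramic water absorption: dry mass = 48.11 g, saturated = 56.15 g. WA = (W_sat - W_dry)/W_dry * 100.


WA = (56.15 - 48.11) / 48.11 * 100 = 16.71%

16.71


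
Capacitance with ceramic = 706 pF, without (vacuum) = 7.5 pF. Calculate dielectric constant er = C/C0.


er = 706 / 7.5 = 94.13

94.13


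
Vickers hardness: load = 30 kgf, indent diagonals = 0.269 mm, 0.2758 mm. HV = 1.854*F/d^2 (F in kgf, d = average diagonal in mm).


d_avg = (0.269+0.2758)/2 = 0.2724 mm
HV = 1.854*30/0.2724^2 = 750

750


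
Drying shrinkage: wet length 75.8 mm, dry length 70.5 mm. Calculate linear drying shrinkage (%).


DS = (75.8 - 70.5) / 75.8 * 100 = 6.99%

6.99


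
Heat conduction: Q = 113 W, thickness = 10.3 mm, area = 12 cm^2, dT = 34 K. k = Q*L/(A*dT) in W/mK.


k = 113*10.3/1000/(12/10000*34) = 28.53 W/mK

28.53


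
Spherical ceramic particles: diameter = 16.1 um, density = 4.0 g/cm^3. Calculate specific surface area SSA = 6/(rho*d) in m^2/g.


SSA = 6 / (4.0 * 16.1) = 0.093 m^2/g

0.093


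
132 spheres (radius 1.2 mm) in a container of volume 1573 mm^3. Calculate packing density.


V_sphere = 4/3*pi*1.2^3 = 7.2382 mm^3
Total V = 132*7.2382 = 955.4424 mm^3
PD = 955.4424 / 1573 = 0.607

0.607


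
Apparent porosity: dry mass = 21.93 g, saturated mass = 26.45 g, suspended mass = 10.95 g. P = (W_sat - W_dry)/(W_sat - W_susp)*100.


P = (26.45 - 21.93) / (26.45 - 10.95) * 100 = 4.52 / 15.5 * 100 = 29.2%

29.2


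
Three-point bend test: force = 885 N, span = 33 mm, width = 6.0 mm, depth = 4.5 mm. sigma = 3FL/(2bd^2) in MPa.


sigma = 3*885*33/(2*6.0*4.5^2) = 360.6 MPa

360.6


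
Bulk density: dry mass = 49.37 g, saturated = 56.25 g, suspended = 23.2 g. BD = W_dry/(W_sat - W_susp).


BD = 49.37 / (56.25 - 23.2) = 49.37 / 33.05 = 1.494 g/cm^3

1.494


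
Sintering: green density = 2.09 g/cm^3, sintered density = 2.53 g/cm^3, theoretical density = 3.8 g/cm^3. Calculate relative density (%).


Relative = 2.53 / 3.8 * 100 = 66.6%

66.6


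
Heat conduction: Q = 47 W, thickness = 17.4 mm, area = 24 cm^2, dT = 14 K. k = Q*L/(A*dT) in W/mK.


k = 47*17.4/1000/(24/10000*14) = 24.34 W/mK

24.34


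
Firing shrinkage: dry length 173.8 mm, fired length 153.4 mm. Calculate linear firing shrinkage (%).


FS = (173.8 - 153.4) / 173.8 * 100 = 11.74%

11.74


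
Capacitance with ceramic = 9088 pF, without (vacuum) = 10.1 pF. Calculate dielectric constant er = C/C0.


er = 9088 / 10.1 = 899.8

899.8


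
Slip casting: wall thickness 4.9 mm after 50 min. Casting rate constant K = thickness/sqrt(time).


K = 4.9 / sqrt(50) = 4.9 / 7.0711 = 0.693 mm/min^0.5

0.693


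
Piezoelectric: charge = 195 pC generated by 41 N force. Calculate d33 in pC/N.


d33 = 195 / 41 = 4.8 pC/N

4.8


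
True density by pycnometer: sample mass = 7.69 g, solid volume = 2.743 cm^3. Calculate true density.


TD = 7.69 / 2.743 = 2.803 g/cm^3

2.803


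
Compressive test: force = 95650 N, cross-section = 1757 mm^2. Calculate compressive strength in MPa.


CS = 95650 / 1757 = 54.4 MPa

54.4


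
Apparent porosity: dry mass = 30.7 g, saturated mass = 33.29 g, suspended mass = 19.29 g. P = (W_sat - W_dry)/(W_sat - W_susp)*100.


P = (33.29 - 30.7) / (33.29 - 19.29) * 100 = 2.59 / 14.0 * 100 = 18.5%

18.5


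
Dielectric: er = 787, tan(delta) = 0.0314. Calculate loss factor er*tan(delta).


Loss = 787 * 0.0314 = 24.712

24.712


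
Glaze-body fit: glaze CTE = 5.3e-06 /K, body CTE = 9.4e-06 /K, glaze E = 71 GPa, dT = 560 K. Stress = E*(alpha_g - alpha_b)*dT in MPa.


Stress = 71*1000*(5.3e-06 - 9.4e-06)*560 = -163.0 MPa

-163.0


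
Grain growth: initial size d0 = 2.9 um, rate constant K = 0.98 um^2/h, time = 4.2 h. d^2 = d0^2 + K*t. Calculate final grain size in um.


d^2 = 2.9^2 + 0.98*4.2 = 12.526
d = sqrt(12.526) = 3.54 um

3.54


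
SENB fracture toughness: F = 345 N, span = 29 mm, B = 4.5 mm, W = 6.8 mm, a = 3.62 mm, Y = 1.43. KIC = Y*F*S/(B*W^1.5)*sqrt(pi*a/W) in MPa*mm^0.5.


KIC = 1.43*345*29/(4.5*6.8^1.5)*sqrt(pi*3.62/6.8) = 231.87

231.87


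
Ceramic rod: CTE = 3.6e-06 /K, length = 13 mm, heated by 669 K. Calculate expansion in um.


dL = 3.6e-06 * 13 * 669 * 1000 = 31.309 um

31.309


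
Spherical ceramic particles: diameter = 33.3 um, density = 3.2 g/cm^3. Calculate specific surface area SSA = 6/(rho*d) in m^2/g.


SSA = 6 / (3.2 * 33.3) = 0.056 m^2/g

0.056


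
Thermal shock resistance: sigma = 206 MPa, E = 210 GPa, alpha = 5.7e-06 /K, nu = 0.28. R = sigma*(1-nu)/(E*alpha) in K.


R = 206*(1-0.28)/(210*1000*5.7e-06) = 124 K

124


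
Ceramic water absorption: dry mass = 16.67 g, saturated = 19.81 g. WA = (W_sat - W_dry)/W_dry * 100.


WA = (19.81 - 16.67) / 16.67 * 100 = 18.84%

18.84


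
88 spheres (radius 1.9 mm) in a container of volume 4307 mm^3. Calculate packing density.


V_sphere = 4/3*pi*1.9^3 = 28.7309 mm^3
Total V = 88*28.7309 = 2528.3192 mm^3
PD = 2528.3192 / 4307 = 0.587

0.587


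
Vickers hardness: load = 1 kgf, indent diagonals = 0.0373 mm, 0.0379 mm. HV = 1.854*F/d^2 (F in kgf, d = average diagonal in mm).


d_avg = (0.0373+0.0379)/2 = 0.0376 mm
HV = 1.854*1/0.0376^2 = 1311

1311


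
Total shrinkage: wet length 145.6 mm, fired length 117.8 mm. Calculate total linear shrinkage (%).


TS = (145.6 - 117.8) / 145.6 * 100 = 19.09%

19.09


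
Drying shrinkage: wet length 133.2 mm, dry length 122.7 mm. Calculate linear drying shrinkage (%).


DS = (133.2 - 122.7) / 133.2 * 100 = 7.88%

7.88


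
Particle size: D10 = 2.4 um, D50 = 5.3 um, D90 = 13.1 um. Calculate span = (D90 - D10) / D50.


Span = (13.1 - 2.4) / 5.3 = 10.7 / 5.3 = 2.019

2.019


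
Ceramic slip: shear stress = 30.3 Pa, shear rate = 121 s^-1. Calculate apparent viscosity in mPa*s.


eta = tau/gamma * 1000 = 30.3/121 * 1000 = 250.4 mPa*s

250.4


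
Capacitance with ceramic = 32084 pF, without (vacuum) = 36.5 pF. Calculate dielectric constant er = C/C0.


er = 32084 / 36.5 = 879.01

879.01


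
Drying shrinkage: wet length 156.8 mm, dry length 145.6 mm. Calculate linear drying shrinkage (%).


DS = (156.8 - 145.6) / 156.8 * 100 = 7.14%

7.14


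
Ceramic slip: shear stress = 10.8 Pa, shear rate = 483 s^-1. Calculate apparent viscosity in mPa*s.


eta = tau/gamma * 1000 = 10.8/483 * 1000 = 22.4 mPa*s

22.4


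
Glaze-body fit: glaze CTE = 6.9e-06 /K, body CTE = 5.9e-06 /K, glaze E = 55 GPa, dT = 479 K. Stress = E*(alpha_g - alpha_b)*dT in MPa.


Stress = 55*1000*(6.9e-06 - 5.9e-06)*479 = 26.3 MPa

26.3


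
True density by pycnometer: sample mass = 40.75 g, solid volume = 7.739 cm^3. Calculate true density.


TD = 40.75 / 7.739 = 5.266 g/cm^3

5.266


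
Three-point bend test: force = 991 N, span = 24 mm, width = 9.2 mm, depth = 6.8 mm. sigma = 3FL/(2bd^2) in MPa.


sigma = 3*991*24/(2*9.2*6.8^2) = 83.9 MPa

83.9


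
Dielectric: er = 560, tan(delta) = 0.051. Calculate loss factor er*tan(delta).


Loss = 560 * 0.051 = 28.56

28.56


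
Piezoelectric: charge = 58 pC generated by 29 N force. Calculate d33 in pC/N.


d33 = 58 / 29 = 2.0 pC/N

2.0


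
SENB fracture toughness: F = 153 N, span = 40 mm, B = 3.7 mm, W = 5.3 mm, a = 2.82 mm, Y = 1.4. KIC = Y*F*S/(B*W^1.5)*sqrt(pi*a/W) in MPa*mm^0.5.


KIC = 1.4*153*40/(3.7*5.3^1.5)*sqrt(pi*2.82/5.3) = 245.37

245.37


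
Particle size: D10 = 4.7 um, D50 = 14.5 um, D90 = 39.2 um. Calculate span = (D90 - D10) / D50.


Span = (39.2 - 4.7) / 14.5 = 34.5 / 14.5 = 2.379

2.379


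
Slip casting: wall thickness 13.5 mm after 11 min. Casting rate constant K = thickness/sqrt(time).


K = 13.5 / sqrt(11) = 13.5 / 3.3166 = 4.07 mm/min^0.5

4.07


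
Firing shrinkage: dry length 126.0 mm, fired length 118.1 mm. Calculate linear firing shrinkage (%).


FS = (126.0 - 118.1) / 126.0 * 100 = 6.27%

6.27


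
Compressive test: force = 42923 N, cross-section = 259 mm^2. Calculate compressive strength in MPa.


CS = 42923 / 259 = 165.7 MPa

165.7


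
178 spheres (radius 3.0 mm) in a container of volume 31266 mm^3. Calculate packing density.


V_sphere = 4/3*pi*3.0^3 = 113.0973 mm^3
Total V = 178*113.0973 = 20131.3194 mm^3
PD = 20131.3194 / 31266 = 0.644

0.644


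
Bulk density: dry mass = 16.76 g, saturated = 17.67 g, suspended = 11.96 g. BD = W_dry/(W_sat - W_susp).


BD = 16.76 / (17.67 - 11.96) = 16.76 / 5.71 = 2.935 g/cm^3

2.935


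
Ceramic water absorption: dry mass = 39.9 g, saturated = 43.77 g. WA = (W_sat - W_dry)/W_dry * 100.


WA = (43.77 - 39.9) / 39.9 * 100 = 9.7%

9.7


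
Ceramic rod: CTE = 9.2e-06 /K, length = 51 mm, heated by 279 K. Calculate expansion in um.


dL = 9.2e-06 * 51 * 279 * 1000 = 130.907 um

130.907


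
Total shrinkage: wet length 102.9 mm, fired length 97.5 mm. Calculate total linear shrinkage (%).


TS = (102.9 - 97.5) / 102.9 * 100 = 5.25%

5.25


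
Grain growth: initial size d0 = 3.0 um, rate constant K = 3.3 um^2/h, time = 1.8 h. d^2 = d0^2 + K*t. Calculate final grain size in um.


d^2 = 3.0^2 + 3.3*1.8 = 14.94
d = sqrt(14.94) = 3.87 um

3.87


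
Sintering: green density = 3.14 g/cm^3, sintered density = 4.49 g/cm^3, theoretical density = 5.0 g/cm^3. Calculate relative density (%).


Relative = 4.49 / 5.0 * 100 = 89.8%

89.8


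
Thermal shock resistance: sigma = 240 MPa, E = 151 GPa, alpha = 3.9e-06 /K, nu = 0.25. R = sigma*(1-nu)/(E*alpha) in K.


R = 240*(1-0.25)/(151*1000*3.9e-06) = 306 K

306


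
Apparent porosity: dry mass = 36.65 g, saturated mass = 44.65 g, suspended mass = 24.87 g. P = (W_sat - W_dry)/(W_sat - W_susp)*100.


P = (44.65 - 36.65) / (44.65 - 24.87) * 100 = 8.0 / 19.78 * 100 = 40.4%

40.4


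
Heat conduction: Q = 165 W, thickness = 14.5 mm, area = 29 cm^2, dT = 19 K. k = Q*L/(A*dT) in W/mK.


k = 165*14.5/1000/(29/10000*19) = 43.42 W/mK

43.42


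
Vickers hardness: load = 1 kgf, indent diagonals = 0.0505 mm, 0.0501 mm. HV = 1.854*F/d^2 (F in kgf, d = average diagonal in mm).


d_avg = (0.0505+0.0501)/2 = 0.0503 mm
HV = 1.854*1/0.0503^2 = 733

733


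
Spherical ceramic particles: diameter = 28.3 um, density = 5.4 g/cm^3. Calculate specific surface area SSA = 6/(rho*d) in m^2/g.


SSA = 6 / (5.4 * 28.3) = 0.039 m^2/g

0.039


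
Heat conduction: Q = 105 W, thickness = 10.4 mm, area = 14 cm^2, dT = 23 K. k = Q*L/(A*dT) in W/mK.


k = 105*10.4/1000/(14/10000*23) = 33.91 W/mK

33.91


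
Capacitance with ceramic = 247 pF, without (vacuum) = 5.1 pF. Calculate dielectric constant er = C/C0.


er = 247 / 5.1 = 48.43

48.43


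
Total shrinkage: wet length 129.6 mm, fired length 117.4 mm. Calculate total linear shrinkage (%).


TS = (129.6 - 117.4) / 129.6 * 100 = 9.41%

9.41


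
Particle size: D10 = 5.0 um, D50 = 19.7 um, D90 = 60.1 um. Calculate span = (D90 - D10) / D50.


Span = (60.1 - 5.0) / 19.7 = 55.1 / 19.7 = 2.797

2.797


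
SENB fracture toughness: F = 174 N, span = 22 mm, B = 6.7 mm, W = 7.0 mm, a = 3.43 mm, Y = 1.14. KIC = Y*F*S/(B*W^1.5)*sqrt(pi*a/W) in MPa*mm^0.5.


KIC = 1.14*174*22/(6.7*7.0^1.5)*sqrt(pi*3.43/7.0) = 43.63

43.63


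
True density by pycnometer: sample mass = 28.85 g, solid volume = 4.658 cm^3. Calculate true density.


TD = 28.85 / 4.658 = 6.194 g/cm^3

6.194


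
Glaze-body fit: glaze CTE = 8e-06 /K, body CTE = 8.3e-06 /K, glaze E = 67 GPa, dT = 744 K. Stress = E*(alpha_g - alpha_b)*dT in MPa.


Stress = 67*1000*(8e-06 - 8.3e-06)*744 = -15.0 MPa

-15.0


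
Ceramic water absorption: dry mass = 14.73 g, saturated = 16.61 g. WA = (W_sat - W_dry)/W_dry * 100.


WA = (16.61 - 14.73) / 14.73 * 100 = 12.76%

12.76


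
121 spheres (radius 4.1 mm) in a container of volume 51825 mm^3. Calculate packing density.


V_sphere = 4/3*pi*4.1^3 = 288.6956 mm^3
Total V = 121*288.6956 = 34932.1676 mm^3
PD = 34932.1676 / 51825 = 0.674

0.674


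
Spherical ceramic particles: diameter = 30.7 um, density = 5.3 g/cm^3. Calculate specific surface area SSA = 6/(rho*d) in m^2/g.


SSA = 6 / (5.3 * 30.7) = 0.037 m^2/g

0.037


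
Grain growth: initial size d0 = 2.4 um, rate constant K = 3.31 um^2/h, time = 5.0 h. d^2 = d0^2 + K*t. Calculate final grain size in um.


d^2 = 2.4^2 + 3.31*5.0 = 22.31
d = sqrt(22.31) = 4.72 um

4.72


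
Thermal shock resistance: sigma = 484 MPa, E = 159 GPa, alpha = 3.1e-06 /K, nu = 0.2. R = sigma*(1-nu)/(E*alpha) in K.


R = 484*(1-0.2)/(159*1000*3.1e-06) = 786 K

786


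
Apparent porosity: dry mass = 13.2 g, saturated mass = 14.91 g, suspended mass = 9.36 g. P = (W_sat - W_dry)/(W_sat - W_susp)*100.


P = (14.91 - 13.2) / (14.91 - 9.36) * 100 = 1.71 / 5.55 * 100 = 30.8%

30.8


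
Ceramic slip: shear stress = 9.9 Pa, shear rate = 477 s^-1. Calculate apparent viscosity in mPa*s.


eta = tau/gamma * 1000 = 9.9/477 * 1000 = 20.8 mPa*s

20.8


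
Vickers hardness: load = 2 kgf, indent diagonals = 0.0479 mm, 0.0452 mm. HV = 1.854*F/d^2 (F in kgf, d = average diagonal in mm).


d_avg = (0.0479+0.0452)/2 = 0.04655 mm
HV = 1.854*2/0.04655^2 = 1711

1711


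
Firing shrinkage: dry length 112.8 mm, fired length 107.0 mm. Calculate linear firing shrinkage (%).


FS = (112.8 - 107.0) / 112.8 * 100 = 5.14%

5.14


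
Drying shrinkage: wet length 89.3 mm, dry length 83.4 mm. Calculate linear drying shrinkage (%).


DS = (89.3 - 83.4) / 89.3 * 100 = 6.61%

6.61


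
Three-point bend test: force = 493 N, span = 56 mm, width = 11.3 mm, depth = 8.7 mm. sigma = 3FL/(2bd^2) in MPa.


sigma = 3*493*56/(2*11.3*8.7^2) = 48.4 MPa

48.4


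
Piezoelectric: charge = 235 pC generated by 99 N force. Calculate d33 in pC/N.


d33 = 235 / 99 = 2.4 pC/N

2.4


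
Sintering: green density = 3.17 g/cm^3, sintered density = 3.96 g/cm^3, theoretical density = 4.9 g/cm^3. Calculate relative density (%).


Relative = 3.96 / 4.9 * 100 = 80.8%

80.8


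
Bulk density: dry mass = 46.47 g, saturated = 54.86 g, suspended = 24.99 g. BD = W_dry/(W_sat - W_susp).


BD = 46.47 / (54.86 - 24.99) = 46.47 / 29.87 = 1.556 g/cm^3

1.556


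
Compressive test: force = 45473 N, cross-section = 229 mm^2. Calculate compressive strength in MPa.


CS = 45473 / 229 = 198.6 MPa

198.6


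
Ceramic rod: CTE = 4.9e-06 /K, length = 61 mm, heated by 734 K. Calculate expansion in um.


dL = 4.9e-06 * 61 * 734 * 1000 = 219.393 um

219.393


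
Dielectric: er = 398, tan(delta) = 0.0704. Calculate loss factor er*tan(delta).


Loss = 398 * 0.0704 = 28.019

28.019


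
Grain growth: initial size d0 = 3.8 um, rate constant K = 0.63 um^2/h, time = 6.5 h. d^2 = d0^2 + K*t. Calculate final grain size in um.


d^2 = 3.8^2 + 0.63*6.5 = 18.535
d = sqrt(18.535) = 4.31 um

4.31


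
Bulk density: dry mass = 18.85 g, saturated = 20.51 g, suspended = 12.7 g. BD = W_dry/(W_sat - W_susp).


BD = 18.85 / (20.51 - 12.7) = 18.85 / 7.81 = 2.414 g/cm^3

2.414


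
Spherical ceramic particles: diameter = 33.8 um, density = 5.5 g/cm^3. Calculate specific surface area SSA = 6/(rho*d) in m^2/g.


SSA = 6 / (5.5 * 33.8) = 0.032 m^2/g

0.032


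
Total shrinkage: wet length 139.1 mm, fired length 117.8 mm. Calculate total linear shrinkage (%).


TS = (139.1 - 117.8) / 139.1 * 100 = 15.31%

15.31


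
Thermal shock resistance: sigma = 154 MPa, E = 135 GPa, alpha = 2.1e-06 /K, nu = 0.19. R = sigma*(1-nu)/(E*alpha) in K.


R = 154*(1-0.19)/(135*1000*2.1e-06) = 440 K

440


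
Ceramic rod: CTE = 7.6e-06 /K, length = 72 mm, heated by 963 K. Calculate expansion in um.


dL = 7.6e-06 * 72 * 963 * 1000 = 526.954 um

526.954


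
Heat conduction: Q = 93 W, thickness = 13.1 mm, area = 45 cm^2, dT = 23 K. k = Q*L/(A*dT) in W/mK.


k = 93*13.1/1000/(45/10000*23) = 11.77 W/mK

11.77


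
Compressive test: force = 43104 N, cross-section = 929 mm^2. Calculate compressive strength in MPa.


CS = 43104 / 929 = 46.4 MPa

46.4


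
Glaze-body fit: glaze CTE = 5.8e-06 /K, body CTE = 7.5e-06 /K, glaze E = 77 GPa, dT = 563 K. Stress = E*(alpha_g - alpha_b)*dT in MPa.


Stress = 77*1000*(5.8e-06 - 7.5e-06)*563 = -73.7 MPa

-73.7


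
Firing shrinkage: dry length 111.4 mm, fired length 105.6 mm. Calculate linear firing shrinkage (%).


FS = (111.4 - 105.6) / 111.4 * 100 = 5.21%

5.21


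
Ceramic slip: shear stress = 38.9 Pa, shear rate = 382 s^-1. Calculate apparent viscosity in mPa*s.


eta = tau/gamma * 1000 = 38.9/382 * 1000 = 101.8 mPa*s

101.8


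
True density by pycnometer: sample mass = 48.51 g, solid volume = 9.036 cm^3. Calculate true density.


TD = 48.51 / 9.036 = 5.369 g/cm^3

5.369


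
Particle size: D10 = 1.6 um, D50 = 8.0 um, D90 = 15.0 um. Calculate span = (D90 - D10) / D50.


Span = (15.0 - 1.6) / 8.0 = 13.4 / 8.0 = 1.675

1.675


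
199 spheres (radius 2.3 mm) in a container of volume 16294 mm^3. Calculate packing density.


V_sphere = 4/3*pi*2.3^3 = 50.965 mm^3
Total V = 199*50.965 = 10142.035 mm^3
PD = 10142.035 / 16294 = 0.622

0.622


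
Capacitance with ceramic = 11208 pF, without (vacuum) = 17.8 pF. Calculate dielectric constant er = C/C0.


er = 11208 / 17.8 = 629.66

629.66


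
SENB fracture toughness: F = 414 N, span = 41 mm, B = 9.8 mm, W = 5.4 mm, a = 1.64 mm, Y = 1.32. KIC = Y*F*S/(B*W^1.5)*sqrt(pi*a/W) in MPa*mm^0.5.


KIC = 1.32*414*41/(9.8*5.4^1.5)*sqrt(pi*1.64/5.4) = 177.97

177.97


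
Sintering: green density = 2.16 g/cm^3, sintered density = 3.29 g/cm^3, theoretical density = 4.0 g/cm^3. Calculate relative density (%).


Relative = 3.29 / 4.0 * 100 = 82.3%

82.3


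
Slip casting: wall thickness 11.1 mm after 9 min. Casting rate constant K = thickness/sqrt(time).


K = 11.1 / sqrt(9) = 11.1 / 3.0 = 3.7 mm/min^0.5

3.7


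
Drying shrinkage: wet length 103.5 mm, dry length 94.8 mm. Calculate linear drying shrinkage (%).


DS = (103.5 - 94.8) / 103.5 * 100 = 8.41%

8.41


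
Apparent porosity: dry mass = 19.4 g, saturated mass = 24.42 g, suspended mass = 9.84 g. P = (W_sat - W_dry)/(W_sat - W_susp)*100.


P = (24.42 - 19.4) / (24.42 - 9.84) * 100 = 5.02 / 14.58 * 100 = 34.4%

34.4


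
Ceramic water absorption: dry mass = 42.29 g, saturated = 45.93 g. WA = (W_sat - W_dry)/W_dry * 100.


WA = (45.93 - 42.29) / 42.29 * 100 = 8.61%

8.61


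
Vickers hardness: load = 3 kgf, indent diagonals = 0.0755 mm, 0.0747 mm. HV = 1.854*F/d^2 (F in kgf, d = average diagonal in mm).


d_avg = (0.0755+0.0747)/2 = 0.0751 mm
HV = 1.854*3/0.0751^2 = 986

986


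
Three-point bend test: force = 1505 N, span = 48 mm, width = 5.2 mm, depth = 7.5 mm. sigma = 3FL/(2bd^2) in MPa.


sigma = 3*1505*48/(2*5.2*7.5^2) = 370.5 MPa

370.5


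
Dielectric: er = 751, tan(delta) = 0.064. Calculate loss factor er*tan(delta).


Loss = 751 * 0.064 = 48.064

48.064


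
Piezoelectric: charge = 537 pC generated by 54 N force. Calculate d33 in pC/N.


d33 = 537 / 54 = 9.9 pC/N

9.9
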